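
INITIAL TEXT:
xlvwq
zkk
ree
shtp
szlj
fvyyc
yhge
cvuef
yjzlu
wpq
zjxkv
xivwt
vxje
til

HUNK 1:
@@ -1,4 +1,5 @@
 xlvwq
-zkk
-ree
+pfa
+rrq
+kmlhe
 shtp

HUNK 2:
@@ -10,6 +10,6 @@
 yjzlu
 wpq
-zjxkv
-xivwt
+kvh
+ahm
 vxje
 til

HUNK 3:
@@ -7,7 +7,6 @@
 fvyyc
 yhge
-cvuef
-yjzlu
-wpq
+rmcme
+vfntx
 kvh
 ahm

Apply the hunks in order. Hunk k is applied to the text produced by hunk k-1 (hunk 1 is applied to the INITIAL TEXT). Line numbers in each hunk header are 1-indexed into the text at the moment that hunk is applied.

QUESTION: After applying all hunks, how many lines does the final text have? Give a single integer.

Answer: 14

Derivation:
Hunk 1: at line 1 remove [zkk,ree] add [pfa,rrq,kmlhe] -> 15 lines: xlvwq pfa rrq kmlhe shtp szlj fvyyc yhge cvuef yjzlu wpq zjxkv xivwt vxje til
Hunk 2: at line 10 remove [zjxkv,xivwt] add [kvh,ahm] -> 15 lines: xlvwq pfa rrq kmlhe shtp szlj fvyyc yhge cvuef yjzlu wpq kvh ahm vxje til
Hunk 3: at line 7 remove [cvuef,yjzlu,wpq] add [rmcme,vfntx] -> 14 lines: xlvwq pfa rrq kmlhe shtp szlj fvyyc yhge rmcme vfntx kvh ahm vxje til
Final line count: 14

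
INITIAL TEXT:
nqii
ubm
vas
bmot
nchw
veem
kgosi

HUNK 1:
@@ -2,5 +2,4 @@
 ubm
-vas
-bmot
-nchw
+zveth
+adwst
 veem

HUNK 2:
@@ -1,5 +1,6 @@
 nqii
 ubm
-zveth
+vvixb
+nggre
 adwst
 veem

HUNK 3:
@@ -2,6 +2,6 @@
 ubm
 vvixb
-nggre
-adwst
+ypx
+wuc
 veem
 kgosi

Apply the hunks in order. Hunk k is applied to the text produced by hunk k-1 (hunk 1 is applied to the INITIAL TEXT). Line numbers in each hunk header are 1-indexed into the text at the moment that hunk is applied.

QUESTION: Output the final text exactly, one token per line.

Hunk 1: at line 2 remove [vas,bmot,nchw] add [zveth,adwst] -> 6 lines: nqii ubm zveth adwst veem kgosi
Hunk 2: at line 1 remove [zveth] add [vvixb,nggre] -> 7 lines: nqii ubm vvixb nggre adwst veem kgosi
Hunk 3: at line 2 remove [nggre,adwst] add [ypx,wuc] -> 7 lines: nqii ubm vvixb ypx wuc veem kgosi

Answer: nqii
ubm
vvixb
ypx
wuc
veem
kgosi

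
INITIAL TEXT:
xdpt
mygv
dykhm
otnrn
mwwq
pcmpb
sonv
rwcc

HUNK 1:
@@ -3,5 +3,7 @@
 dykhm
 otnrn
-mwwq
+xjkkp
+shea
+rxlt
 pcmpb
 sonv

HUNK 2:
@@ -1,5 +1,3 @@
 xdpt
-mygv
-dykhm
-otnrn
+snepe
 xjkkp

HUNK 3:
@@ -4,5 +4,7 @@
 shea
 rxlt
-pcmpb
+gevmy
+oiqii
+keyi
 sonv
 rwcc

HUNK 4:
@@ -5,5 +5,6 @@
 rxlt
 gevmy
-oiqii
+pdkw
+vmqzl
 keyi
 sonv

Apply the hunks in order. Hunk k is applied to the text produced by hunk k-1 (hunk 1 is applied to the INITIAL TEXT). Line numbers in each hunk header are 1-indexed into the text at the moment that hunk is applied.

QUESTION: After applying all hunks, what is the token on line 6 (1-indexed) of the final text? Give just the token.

Answer: gevmy

Derivation:
Hunk 1: at line 3 remove [mwwq] add [xjkkp,shea,rxlt] -> 10 lines: xdpt mygv dykhm otnrn xjkkp shea rxlt pcmpb sonv rwcc
Hunk 2: at line 1 remove [mygv,dykhm,otnrn] add [snepe] -> 8 lines: xdpt snepe xjkkp shea rxlt pcmpb sonv rwcc
Hunk 3: at line 4 remove [pcmpb] add [gevmy,oiqii,keyi] -> 10 lines: xdpt snepe xjkkp shea rxlt gevmy oiqii keyi sonv rwcc
Hunk 4: at line 5 remove [oiqii] add [pdkw,vmqzl] -> 11 lines: xdpt snepe xjkkp shea rxlt gevmy pdkw vmqzl keyi sonv rwcc
Final line 6: gevmy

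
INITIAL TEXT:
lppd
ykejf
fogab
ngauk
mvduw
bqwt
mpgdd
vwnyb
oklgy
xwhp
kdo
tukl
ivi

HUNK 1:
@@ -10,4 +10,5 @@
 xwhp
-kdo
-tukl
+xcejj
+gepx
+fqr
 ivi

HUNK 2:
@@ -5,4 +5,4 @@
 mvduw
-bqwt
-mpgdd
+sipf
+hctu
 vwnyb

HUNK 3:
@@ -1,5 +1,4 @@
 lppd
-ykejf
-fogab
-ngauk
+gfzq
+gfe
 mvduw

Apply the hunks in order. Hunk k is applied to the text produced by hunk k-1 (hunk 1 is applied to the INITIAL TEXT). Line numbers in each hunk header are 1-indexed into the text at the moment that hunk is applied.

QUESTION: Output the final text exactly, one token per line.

Answer: lppd
gfzq
gfe
mvduw
sipf
hctu
vwnyb
oklgy
xwhp
xcejj
gepx
fqr
ivi

Derivation:
Hunk 1: at line 10 remove [kdo,tukl] add [xcejj,gepx,fqr] -> 14 lines: lppd ykejf fogab ngauk mvduw bqwt mpgdd vwnyb oklgy xwhp xcejj gepx fqr ivi
Hunk 2: at line 5 remove [bqwt,mpgdd] add [sipf,hctu] -> 14 lines: lppd ykejf fogab ngauk mvduw sipf hctu vwnyb oklgy xwhp xcejj gepx fqr ivi
Hunk 3: at line 1 remove [ykejf,fogab,ngauk] add [gfzq,gfe] -> 13 lines: lppd gfzq gfe mvduw sipf hctu vwnyb oklgy xwhp xcejj gepx fqr ivi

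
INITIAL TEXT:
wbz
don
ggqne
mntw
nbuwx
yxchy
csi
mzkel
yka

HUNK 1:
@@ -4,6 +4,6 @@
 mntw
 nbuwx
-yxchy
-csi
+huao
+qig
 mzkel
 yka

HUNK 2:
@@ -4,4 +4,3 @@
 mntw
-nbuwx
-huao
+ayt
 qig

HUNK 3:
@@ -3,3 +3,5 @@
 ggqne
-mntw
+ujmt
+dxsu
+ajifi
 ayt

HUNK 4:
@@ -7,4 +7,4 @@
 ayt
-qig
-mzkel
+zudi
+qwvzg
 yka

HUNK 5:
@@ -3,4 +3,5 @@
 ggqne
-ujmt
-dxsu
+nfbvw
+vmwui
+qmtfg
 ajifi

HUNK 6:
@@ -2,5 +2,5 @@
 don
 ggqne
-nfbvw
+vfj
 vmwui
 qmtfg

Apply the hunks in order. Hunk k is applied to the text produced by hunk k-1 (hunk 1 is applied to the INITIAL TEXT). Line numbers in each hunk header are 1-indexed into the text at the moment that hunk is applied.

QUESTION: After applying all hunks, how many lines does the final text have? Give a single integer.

Answer: 11

Derivation:
Hunk 1: at line 4 remove [yxchy,csi] add [huao,qig] -> 9 lines: wbz don ggqne mntw nbuwx huao qig mzkel yka
Hunk 2: at line 4 remove [nbuwx,huao] add [ayt] -> 8 lines: wbz don ggqne mntw ayt qig mzkel yka
Hunk 3: at line 3 remove [mntw] add [ujmt,dxsu,ajifi] -> 10 lines: wbz don ggqne ujmt dxsu ajifi ayt qig mzkel yka
Hunk 4: at line 7 remove [qig,mzkel] add [zudi,qwvzg] -> 10 lines: wbz don ggqne ujmt dxsu ajifi ayt zudi qwvzg yka
Hunk 5: at line 3 remove [ujmt,dxsu] add [nfbvw,vmwui,qmtfg] -> 11 lines: wbz don ggqne nfbvw vmwui qmtfg ajifi ayt zudi qwvzg yka
Hunk 6: at line 2 remove [nfbvw] add [vfj] -> 11 lines: wbz don ggqne vfj vmwui qmtfg ajifi ayt zudi qwvzg yka
Final line count: 11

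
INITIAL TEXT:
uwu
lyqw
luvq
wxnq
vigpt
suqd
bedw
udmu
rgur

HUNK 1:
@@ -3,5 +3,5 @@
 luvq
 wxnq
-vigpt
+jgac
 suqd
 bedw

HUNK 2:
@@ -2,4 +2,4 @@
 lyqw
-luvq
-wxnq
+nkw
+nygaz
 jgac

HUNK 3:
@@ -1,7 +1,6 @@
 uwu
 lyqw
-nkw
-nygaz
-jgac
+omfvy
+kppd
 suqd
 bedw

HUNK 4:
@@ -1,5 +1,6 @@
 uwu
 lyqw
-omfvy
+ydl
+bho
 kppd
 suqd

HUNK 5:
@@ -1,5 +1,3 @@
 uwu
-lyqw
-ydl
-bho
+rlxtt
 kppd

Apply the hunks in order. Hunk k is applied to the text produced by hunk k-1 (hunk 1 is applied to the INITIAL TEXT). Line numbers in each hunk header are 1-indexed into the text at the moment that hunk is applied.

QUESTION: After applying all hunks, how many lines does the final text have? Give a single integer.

Hunk 1: at line 3 remove [vigpt] add [jgac] -> 9 lines: uwu lyqw luvq wxnq jgac suqd bedw udmu rgur
Hunk 2: at line 2 remove [luvq,wxnq] add [nkw,nygaz] -> 9 lines: uwu lyqw nkw nygaz jgac suqd bedw udmu rgur
Hunk 3: at line 1 remove [nkw,nygaz,jgac] add [omfvy,kppd] -> 8 lines: uwu lyqw omfvy kppd suqd bedw udmu rgur
Hunk 4: at line 1 remove [omfvy] add [ydl,bho] -> 9 lines: uwu lyqw ydl bho kppd suqd bedw udmu rgur
Hunk 5: at line 1 remove [lyqw,ydl,bho] add [rlxtt] -> 7 lines: uwu rlxtt kppd suqd bedw udmu rgur
Final line count: 7

Answer: 7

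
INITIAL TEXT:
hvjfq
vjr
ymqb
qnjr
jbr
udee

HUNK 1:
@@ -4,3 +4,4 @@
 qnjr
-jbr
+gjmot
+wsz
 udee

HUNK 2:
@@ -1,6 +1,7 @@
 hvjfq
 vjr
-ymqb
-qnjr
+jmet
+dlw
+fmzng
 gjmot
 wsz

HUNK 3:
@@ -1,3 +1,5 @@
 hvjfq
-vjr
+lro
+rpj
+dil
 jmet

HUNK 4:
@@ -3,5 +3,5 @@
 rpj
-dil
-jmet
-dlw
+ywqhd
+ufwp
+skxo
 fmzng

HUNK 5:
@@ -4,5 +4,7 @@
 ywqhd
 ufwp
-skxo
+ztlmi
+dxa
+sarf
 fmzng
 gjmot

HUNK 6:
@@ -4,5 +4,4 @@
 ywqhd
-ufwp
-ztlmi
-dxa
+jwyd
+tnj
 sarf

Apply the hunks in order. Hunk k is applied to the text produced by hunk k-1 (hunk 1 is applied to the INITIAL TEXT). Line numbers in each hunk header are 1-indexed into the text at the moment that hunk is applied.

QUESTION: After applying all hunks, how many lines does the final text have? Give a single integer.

Answer: 11

Derivation:
Hunk 1: at line 4 remove [jbr] add [gjmot,wsz] -> 7 lines: hvjfq vjr ymqb qnjr gjmot wsz udee
Hunk 2: at line 1 remove [ymqb,qnjr] add [jmet,dlw,fmzng] -> 8 lines: hvjfq vjr jmet dlw fmzng gjmot wsz udee
Hunk 3: at line 1 remove [vjr] add [lro,rpj,dil] -> 10 lines: hvjfq lro rpj dil jmet dlw fmzng gjmot wsz udee
Hunk 4: at line 3 remove [dil,jmet,dlw] add [ywqhd,ufwp,skxo] -> 10 lines: hvjfq lro rpj ywqhd ufwp skxo fmzng gjmot wsz udee
Hunk 5: at line 4 remove [skxo] add [ztlmi,dxa,sarf] -> 12 lines: hvjfq lro rpj ywqhd ufwp ztlmi dxa sarf fmzng gjmot wsz udee
Hunk 6: at line 4 remove [ufwp,ztlmi,dxa] add [jwyd,tnj] -> 11 lines: hvjfq lro rpj ywqhd jwyd tnj sarf fmzng gjmot wsz udee
Final line count: 11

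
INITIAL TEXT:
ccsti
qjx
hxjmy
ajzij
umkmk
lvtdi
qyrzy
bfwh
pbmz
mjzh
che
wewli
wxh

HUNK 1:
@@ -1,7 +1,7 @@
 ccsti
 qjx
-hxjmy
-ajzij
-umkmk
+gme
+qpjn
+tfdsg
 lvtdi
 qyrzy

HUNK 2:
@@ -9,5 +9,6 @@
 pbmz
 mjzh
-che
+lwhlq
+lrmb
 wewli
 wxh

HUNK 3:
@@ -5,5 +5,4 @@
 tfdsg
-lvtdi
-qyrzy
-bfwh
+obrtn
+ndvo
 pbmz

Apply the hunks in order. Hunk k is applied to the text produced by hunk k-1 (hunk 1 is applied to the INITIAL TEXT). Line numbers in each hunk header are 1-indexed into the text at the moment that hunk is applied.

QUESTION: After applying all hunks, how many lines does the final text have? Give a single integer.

Hunk 1: at line 1 remove [hxjmy,ajzij,umkmk] add [gme,qpjn,tfdsg] -> 13 lines: ccsti qjx gme qpjn tfdsg lvtdi qyrzy bfwh pbmz mjzh che wewli wxh
Hunk 2: at line 9 remove [che] add [lwhlq,lrmb] -> 14 lines: ccsti qjx gme qpjn tfdsg lvtdi qyrzy bfwh pbmz mjzh lwhlq lrmb wewli wxh
Hunk 3: at line 5 remove [lvtdi,qyrzy,bfwh] add [obrtn,ndvo] -> 13 lines: ccsti qjx gme qpjn tfdsg obrtn ndvo pbmz mjzh lwhlq lrmb wewli wxh
Final line count: 13

Answer: 13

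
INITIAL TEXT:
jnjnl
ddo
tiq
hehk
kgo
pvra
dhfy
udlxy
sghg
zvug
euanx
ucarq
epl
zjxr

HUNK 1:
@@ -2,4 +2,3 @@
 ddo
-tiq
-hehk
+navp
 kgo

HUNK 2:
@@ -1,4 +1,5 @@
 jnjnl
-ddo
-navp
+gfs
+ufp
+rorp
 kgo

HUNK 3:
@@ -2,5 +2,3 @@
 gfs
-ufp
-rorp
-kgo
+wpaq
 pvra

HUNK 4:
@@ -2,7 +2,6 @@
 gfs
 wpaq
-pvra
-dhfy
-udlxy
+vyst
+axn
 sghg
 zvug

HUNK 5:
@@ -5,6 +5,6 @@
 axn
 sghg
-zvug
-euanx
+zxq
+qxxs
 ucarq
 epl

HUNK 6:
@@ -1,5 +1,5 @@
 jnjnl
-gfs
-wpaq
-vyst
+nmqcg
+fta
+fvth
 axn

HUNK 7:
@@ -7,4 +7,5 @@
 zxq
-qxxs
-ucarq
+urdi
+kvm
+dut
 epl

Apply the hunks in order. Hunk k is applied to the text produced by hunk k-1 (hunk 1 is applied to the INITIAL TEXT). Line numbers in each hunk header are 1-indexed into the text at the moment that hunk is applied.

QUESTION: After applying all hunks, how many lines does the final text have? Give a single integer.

Hunk 1: at line 2 remove [tiq,hehk] add [navp] -> 13 lines: jnjnl ddo navp kgo pvra dhfy udlxy sghg zvug euanx ucarq epl zjxr
Hunk 2: at line 1 remove [ddo,navp] add [gfs,ufp,rorp] -> 14 lines: jnjnl gfs ufp rorp kgo pvra dhfy udlxy sghg zvug euanx ucarq epl zjxr
Hunk 3: at line 2 remove [ufp,rorp,kgo] add [wpaq] -> 12 lines: jnjnl gfs wpaq pvra dhfy udlxy sghg zvug euanx ucarq epl zjxr
Hunk 4: at line 2 remove [pvra,dhfy,udlxy] add [vyst,axn] -> 11 lines: jnjnl gfs wpaq vyst axn sghg zvug euanx ucarq epl zjxr
Hunk 5: at line 5 remove [zvug,euanx] add [zxq,qxxs] -> 11 lines: jnjnl gfs wpaq vyst axn sghg zxq qxxs ucarq epl zjxr
Hunk 6: at line 1 remove [gfs,wpaq,vyst] add [nmqcg,fta,fvth] -> 11 lines: jnjnl nmqcg fta fvth axn sghg zxq qxxs ucarq epl zjxr
Hunk 7: at line 7 remove [qxxs,ucarq] add [urdi,kvm,dut] -> 12 lines: jnjnl nmqcg fta fvth axn sghg zxq urdi kvm dut epl zjxr
Final line count: 12

Answer: 12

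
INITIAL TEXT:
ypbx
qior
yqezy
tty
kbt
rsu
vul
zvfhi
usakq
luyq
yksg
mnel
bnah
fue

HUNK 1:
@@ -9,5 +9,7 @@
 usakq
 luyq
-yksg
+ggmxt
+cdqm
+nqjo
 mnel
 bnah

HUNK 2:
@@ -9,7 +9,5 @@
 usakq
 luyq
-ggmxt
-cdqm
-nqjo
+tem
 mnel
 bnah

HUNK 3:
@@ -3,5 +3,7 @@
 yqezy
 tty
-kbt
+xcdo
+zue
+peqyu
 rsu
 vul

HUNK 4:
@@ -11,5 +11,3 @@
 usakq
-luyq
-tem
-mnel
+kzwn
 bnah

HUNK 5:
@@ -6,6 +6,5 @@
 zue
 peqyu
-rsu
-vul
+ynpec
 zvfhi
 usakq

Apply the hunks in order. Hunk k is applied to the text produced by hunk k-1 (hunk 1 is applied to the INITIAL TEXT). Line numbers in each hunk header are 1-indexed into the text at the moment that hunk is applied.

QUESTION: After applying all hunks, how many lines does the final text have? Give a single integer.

Answer: 13

Derivation:
Hunk 1: at line 9 remove [yksg] add [ggmxt,cdqm,nqjo] -> 16 lines: ypbx qior yqezy tty kbt rsu vul zvfhi usakq luyq ggmxt cdqm nqjo mnel bnah fue
Hunk 2: at line 9 remove [ggmxt,cdqm,nqjo] add [tem] -> 14 lines: ypbx qior yqezy tty kbt rsu vul zvfhi usakq luyq tem mnel bnah fue
Hunk 3: at line 3 remove [kbt] add [xcdo,zue,peqyu] -> 16 lines: ypbx qior yqezy tty xcdo zue peqyu rsu vul zvfhi usakq luyq tem mnel bnah fue
Hunk 4: at line 11 remove [luyq,tem,mnel] add [kzwn] -> 14 lines: ypbx qior yqezy tty xcdo zue peqyu rsu vul zvfhi usakq kzwn bnah fue
Hunk 5: at line 6 remove [rsu,vul] add [ynpec] -> 13 lines: ypbx qior yqezy tty xcdo zue peqyu ynpec zvfhi usakq kzwn bnah fue
Final line count: 13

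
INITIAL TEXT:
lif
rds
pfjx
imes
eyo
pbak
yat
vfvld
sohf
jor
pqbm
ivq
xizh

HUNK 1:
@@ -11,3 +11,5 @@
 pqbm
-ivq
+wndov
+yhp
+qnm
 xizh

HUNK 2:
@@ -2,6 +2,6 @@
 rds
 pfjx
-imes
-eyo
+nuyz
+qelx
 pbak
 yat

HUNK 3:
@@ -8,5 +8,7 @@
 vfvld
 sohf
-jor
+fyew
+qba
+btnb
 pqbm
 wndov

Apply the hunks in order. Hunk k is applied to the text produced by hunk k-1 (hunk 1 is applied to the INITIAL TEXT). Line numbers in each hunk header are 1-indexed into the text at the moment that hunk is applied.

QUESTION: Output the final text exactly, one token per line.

Answer: lif
rds
pfjx
nuyz
qelx
pbak
yat
vfvld
sohf
fyew
qba
btnb
pqbm
wndov
yhp
qnm
xizh

Derivation:
Hunk 1: at line 11 remove [ivq] add [wndov,yhp,qnm] -> 15 lines: lif rds pfjx imes eyo pbak yat vfvld sohf jor pqbm wndov yhp qnm xizh
Hunk 2: at line 2 remove [imes,eyo] add [nuyz,qelx] -> 15 lines: lif rds pfjx nuyz qelx pbak yat vfvld sohf jor pqbm wndov yhp qnm xizh
Hunk 3: at line 8 remove [jor] add [fyew,qba,btnb] -> 17 lines: lif rds pfjx nuyz qelx pbak yat vfvld sohf fyew qba btnb pqbm wndov yhp qnm xizh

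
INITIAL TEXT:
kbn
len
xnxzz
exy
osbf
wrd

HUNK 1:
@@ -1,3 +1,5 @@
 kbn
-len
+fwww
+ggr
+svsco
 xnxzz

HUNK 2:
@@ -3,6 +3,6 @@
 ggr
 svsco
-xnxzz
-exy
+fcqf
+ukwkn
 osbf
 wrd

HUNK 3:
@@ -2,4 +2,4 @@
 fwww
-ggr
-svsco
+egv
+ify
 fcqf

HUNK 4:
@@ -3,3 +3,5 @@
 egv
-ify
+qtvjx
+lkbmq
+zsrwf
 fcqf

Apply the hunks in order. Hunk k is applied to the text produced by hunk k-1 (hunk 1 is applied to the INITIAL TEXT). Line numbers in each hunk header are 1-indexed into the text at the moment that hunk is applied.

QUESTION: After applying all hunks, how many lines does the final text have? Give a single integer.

Answer: 10

Derivation:
Hunk 1: at line 1 remove [len] add [fwww,ggr,svsco] -> 8 lines: kbn fwww ggr svsco xnxzz exy osbf wrd
Hunk 2: at line 3 remove [xnxzz,exy] add [fcqf,ukwkn] -> 8 lines: kbn fwww ggr svsco fcqf ukwkn osbf wrd
Hunk 3: at line 2 remove [ggr,svsco] add [egv,ify] -> 8 lines: kbn fwww egv ify fcqf ukwkn osbf wrd
Hunk 4: at line 3 remove [ify] add [qtvjx,lkbmq,zsrwf] -> 10 lines: kbn fwww egv qtvjx lkbmq zsrwf fcqf ukwkn osbf wrd
Final line count: 10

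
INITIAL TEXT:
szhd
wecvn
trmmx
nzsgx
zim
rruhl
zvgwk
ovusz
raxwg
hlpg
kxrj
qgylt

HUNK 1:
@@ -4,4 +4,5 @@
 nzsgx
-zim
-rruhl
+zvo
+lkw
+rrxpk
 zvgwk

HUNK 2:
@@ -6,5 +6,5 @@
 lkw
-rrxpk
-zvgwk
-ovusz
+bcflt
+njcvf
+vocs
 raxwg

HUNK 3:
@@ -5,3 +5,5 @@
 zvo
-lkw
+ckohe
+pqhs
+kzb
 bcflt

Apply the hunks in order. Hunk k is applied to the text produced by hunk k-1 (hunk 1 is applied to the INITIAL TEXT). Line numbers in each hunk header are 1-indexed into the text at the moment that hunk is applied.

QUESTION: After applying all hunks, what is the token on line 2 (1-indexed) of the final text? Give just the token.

Answer: wecvn

Derivation:
Hunk 1: at line 4 remove [zim,rruhl] add [zvo,lkw,rrxpk] -> 13 lines: szhd wecvn trmmx nzsgx zvo lkw rrxpk zvgwk ovusz raxwg hlpg kxrj qgylt
Hunk 2: at line 6 remove [rrxpk,zvgwk,ovusz] add [bcflt,njcvf,vocs] -> 13 lines: szhd wecvn trmmx nzsgx zvo lkw bcflt njcvf vocs raxwg hlpg kxrj qgylt
Hunk 3: at line 5 remove [lkw] add [ckohe,pqhs,kzb] -> 15 lines: szhd wecvn trmmx nzsgx zvo ckohe pqhs kzb bcflt njcvf vocs raxwg hlpg kxrj qgylt
Final line 2: wecvn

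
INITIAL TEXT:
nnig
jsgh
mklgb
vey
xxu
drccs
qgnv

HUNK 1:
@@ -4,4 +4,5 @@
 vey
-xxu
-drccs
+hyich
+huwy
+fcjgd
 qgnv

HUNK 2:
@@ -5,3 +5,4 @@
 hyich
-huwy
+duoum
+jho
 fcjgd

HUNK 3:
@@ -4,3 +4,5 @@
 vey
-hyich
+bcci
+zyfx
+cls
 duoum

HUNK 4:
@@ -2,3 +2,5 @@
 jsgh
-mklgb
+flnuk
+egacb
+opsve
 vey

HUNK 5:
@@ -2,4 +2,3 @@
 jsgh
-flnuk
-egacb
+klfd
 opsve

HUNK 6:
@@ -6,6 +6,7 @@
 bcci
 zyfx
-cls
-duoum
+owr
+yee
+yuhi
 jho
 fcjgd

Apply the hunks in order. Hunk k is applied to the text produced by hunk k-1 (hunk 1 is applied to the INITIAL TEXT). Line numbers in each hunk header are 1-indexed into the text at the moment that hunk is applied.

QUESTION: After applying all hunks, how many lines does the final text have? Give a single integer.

Answer: 13

Derivation:
Hunk 1: at line 4 remove [xxu,drccs] add [hyich,huwy,fcjgd] -> 8 lines: nnig jsgh mklgb vey hyich huwy fcjgd qgnv
Hunk 2: at line 5 remove [huwy] add [duoum,jho] -> 9 lines: nnig jsgh mklgb vey hyich duoum jho fcjgd qgnv
Hunk 3: at line 4 remove [hyich] add [bcci,zyfx,cls] -> 11 lines: nnig jsgh mklgb vey bcci zyfx cls duoum jho fcjgd qgnv
Hunk 4: at line 2 remove [mklgb] add [flnuk,egacb,opsve] -> 13 lines: nnig jsgh flnuk egacb opsve vey bcci zyfx cls duoum jho fcjgd qgnv
Hunk 5: at line 2 remove [flnuk,egacb] add [klfd] -> 12 lines: nnig jsgh klfd opsve vey bcci zyfx cls duoum jho fcjgd qgnv
Hunk 6: at line 6 remove [cls,duoum] add [owr,yee,yuhi] -> 13 lines: nnig jsgh klfd opsve vey bcci zyfx owr yee yuhi jho fcjgd qgnv
Final line count: 13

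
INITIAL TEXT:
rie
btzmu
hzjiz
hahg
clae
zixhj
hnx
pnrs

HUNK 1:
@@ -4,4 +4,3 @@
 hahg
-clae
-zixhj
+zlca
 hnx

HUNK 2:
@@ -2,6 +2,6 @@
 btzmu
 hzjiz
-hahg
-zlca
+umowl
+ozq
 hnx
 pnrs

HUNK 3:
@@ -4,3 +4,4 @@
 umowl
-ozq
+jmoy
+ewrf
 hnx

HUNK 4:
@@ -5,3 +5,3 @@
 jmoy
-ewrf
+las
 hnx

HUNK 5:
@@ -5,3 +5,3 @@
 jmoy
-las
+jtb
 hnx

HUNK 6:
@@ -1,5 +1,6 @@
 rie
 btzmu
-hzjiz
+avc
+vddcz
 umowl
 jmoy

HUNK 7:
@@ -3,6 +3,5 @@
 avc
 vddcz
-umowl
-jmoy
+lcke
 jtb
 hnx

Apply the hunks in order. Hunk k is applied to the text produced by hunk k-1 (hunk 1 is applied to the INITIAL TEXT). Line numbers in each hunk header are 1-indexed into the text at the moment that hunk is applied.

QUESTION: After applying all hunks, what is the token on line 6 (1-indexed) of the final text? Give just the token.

Answer: jtb

Derivation:
Hunk 1: at line 4 remove [clae,zixhj] add [zlca] -> 7 lines: rie btzmu hzjiz hahg zlca hnx pnrs
Hunk 2: at line 2 remove [hahg,zlca] add [umowl,ozq] -> 7 lines: rie btzmu hzjiz umowl ozq hnx pnrs
Hunk 3: at line 4 remove [ozq] add [jmoy,ewrf] -> 8 lines: rie btzmu hzjiz umowl jmoy ewrf hnx pnrs
Hunk 4: at line 5 remove [ewrf] add [las] -> 8 lines: rie btzmu hzjiz umowl jmoy las hnx pnrs
Hunk 5: at line 5 remove [las] add [jtb] -> 8 lines: rie btzmu hzjiz umowl jmoy jtb hnx pnrs
Hunk 6: at line 1 remove [hzjiz] add [avc,vddcz] -> 9 lines: rie btzmu avc vddcz umowl jmoy jtb hnx pnrs
Hunk 7: at line 3 remove [umowl,jmoy] add [lcke] -> 8 lines: rie btzmu avc vddcz lcke jtb hnx pnrs
Final line 6: jtb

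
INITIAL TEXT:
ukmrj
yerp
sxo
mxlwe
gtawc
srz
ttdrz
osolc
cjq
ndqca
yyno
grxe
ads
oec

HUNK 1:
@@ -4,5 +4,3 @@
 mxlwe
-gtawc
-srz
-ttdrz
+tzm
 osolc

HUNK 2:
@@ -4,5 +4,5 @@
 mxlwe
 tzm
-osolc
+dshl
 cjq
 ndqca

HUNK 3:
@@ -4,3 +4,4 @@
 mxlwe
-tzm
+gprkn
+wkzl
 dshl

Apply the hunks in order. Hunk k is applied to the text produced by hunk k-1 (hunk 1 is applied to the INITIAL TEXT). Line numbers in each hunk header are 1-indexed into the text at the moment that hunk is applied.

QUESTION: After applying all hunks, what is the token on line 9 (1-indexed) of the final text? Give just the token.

Hunk 1: at line 4 remove [gtawc,srz,ttdrz] add [tzm] -> 12 lines: ukmrj yerp sxo mxlwe tzm osolc cjq ndqca yyno grxe ads oec
Hunk 2: at line 4 remove [osolc] add [dshl] -> 12 lines: ukmrj yerp sxo mxlwe tzm dshl cjq ndqca yyno grxe ads oec
Hunk 3: at line 4 remove [tzm] add [gprkn,wkzl] -> 13 lines: ukmrj yerp sxo mxlwe gprkn wkzl dshl cjq ndqca yyno grxe ads oec
Final line 9: ndqca

Answer: ndqca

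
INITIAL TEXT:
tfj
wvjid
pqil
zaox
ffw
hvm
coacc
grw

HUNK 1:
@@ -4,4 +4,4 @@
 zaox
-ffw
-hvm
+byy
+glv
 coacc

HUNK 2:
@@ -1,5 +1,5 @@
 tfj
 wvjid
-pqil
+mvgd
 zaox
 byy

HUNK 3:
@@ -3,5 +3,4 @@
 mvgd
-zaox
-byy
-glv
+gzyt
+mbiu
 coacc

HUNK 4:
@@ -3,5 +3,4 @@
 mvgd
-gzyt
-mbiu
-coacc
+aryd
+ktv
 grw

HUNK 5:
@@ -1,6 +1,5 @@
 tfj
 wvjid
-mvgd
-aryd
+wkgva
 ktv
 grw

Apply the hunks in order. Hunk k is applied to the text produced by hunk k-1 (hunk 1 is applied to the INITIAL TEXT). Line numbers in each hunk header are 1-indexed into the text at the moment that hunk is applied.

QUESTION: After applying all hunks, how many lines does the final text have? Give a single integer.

Hunk 1: at line 4 remove [ffw,hvm] add [byy,glv] -> 8 lines: tfj wvjid pqil zaox byy glv coacc grw
Hunk 2: at line 1 remove [pqil] add [mvgd] -> 8 lines: tfj wvjid mvgd zaox byy glv coacc grw
Hunk 3: at line 3 remove [zaox,byy,glv] add [gzyt,mbiu] -> 7 lines: tfj wvjid mvgd gzyt mbiu coacc grw
Hunk 4: at line 3 remove [gzyt,mbiu,coacc] add [aryd,ktv] -> 6 lines: tfj wvjid mvgd aryd ktv grw
Hunk 5: at line 1 remove [mvgd,aryd] add [wkgva] -> 5 lines: tfj wvjid wkgva ktv grw
Final line count: 5

Answer: 5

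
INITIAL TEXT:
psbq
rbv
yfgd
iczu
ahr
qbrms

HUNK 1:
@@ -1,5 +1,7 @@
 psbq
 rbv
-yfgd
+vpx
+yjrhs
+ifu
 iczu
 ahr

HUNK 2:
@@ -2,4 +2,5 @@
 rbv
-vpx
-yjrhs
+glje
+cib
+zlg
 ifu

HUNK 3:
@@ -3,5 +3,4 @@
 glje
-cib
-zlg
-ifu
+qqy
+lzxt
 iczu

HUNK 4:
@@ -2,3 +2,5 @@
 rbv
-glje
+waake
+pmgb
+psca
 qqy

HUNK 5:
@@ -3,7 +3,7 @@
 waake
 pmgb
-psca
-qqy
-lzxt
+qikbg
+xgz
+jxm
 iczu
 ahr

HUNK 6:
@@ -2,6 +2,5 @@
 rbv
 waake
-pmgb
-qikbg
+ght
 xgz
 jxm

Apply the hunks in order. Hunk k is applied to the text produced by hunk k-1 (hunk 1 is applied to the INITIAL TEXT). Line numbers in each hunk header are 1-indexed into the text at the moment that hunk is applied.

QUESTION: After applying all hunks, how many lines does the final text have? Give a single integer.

Hunk 1: at line 1 remove [yfgd] add [vpx,yjrhs,ifu] -> 8 lines: psbq rbv vpx yjrhs ifu iczu ahr qbrms
Hunk 2: at line 2 remove [vpx,yjrhs] add [glje,cib,zlg] -> 9 lines: psbq rbv glje cib zlg ifu iczu ahr qbrms
Hunk 3: at line 3 remove [cib,zlg,ifu] add [qqy,lzxt] -> 8 lines: psbq rbv glje qqy lzxt iczu ahr qbrms
Hunk 4: at line 2 remove [glje] add [waake,pmgb,psca] -> 10 lines: psbq rbv waake pmgb psca qqy lzxt iczu ahr qbrms
Hunk 5: at line 3 remove [psca,qqy,lzxt] add [qikbg,xgz,jxm] -> 10 lines: psbq rbv waake pmgb qikbg xgz jxm iczu ahr qbrms
Hunk 6: at line 2 remove [pmgb,qikbg] add [ght] -> 9 lines: psbq rbv waake ght xgz jxm iczu ahr qbrms
Final line count: 9

Answer: 9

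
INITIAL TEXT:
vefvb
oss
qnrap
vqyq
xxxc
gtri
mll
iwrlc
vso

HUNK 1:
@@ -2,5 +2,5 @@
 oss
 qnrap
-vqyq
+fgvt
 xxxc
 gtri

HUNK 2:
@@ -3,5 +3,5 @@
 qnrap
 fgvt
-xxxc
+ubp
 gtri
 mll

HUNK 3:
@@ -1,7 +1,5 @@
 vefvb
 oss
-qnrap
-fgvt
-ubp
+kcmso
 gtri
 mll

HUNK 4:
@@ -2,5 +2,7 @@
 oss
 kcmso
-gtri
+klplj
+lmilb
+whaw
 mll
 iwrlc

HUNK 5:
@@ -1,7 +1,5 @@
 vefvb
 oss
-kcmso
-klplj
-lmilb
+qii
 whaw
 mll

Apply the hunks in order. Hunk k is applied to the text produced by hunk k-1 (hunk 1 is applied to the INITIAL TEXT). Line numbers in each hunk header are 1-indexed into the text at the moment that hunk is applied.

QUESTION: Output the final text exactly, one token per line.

Answer: vefvb
oss
qii
whaw
mll
iwrlc
vso

Derivation:
Hunk 1: at line 2 remove [vqyq] add [fgvt] -> 9 lines: vefvb oss qnrap fgvt xxxc gtri mll iwrlc vso
Hunk 2: at line 3 remove [xxxc] add [ubp] -> 9 lines: vefvb oss qnrap fgvt ubp gtri mll iwrlc vso
Hunk 3: at line 1 remove [qnrap,fgvt,ubp] add [kcmso] -> 7 lines: vefvb oss kcmso gtri mll iwrlc vso
Hunk 4: at line 2 remove [gtri] add [klplj,lmilb,whaw] -> 9 lines: vefvb oss kcmso klplj lmilb whaw mll iwrlc vso
Hunk 5: at line 1 remove [kcmso,klplj,lmilb] add [qii] -> 7 lines: vefvb oss qii whaw mll iwrlc vso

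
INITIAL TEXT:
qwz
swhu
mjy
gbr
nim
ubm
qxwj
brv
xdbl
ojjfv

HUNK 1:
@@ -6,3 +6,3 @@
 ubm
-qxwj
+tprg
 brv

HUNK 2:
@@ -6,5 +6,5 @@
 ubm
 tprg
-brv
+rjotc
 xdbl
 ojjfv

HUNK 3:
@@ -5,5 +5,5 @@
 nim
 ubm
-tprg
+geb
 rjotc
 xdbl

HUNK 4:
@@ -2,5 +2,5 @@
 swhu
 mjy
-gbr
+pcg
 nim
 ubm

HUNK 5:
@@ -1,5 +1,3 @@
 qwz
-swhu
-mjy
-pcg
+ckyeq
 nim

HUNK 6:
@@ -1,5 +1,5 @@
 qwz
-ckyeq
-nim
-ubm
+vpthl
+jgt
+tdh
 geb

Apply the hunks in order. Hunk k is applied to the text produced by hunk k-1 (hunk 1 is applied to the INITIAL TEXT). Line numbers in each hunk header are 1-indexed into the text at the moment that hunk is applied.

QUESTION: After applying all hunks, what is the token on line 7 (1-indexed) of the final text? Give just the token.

Answer: xdbl

Derivation:
Hunk 1: at line 6 remove [qxwj] add [tprg] -> 10 lines: qwz swhu mjy gbr nim ubm tprg brv xdbl ojjfv
Hunk 2: at line 6 remove [brv] add [rjotc] -> 10 lines: qwz swhu mjy gbr nim ubm tprg rjotc xdbl ojjfv
Hunk 3: at line 5 remove [tprg] add [geb] -> 10 lines: qwz swhu mjy gbr nim ubm geb rjotc xdbl ojjfv
Hunk 4: at line 2 remove [gbr] add [pcg] -> 10 lines: qwz swhu mjy pcg nim ubm geb rjotc xdbl ojjfv
Hunk 5: at line 1 remove [swhu,mjy,pcg] add [ckyeq] -> 8 lines: qwz ckyeq nim ubm geb rjotc xdbl ojjfv
Hunk 6: at line 1 remove [ckyeq,nim,ubm] add [vpthl,jgt,tdh] -> 8 lines: qwz vpthl jgt tdh geb rjotc xdbl ojjfv
Final line 7: xdbl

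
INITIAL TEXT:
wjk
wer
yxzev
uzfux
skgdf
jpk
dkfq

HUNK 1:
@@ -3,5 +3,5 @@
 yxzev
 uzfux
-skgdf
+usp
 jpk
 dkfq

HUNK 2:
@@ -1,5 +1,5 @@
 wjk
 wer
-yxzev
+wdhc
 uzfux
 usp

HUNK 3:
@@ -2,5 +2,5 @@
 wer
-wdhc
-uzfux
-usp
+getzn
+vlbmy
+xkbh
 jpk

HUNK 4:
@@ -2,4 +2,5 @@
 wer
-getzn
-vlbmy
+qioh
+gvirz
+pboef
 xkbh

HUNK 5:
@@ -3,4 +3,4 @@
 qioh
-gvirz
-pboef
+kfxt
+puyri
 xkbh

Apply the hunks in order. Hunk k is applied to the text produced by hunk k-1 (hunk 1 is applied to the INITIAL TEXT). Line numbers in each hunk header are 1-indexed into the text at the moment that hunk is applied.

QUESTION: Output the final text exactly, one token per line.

Hunk 1: at line 3 remove [skgdf] add [usp] -> 7 lines: wjk wer yxzev uzfux usp jpk dkfq
Hunk 2: at line 1 remove [yxzev] add [wdhc] -> 7 lines: wjk wer wdhc uzfux usp jpk dkfq
Hunk 3: at line 2 remove [wdhc,uzfux,usp] add [getzn,vlbmy,xkbh] -> 7 lines: wjk wer getzn vlbmy xkbh jpk dkfq
Hunk 4: at line 2 remove [getzn,vlbmy] add [qioh,gvirz,pboef] -> 8 lines: wjk wer qioh gvirz pboef xkbh jpk dkfq
Hunk 5: at line 3 remove [gvirz,pboef] add [kfxt,puyri] -> 8 lines: wjk wer qioh kfxt puyri xkbh jpk dkfq

Answer: wjk
wer
qioh
kfxt
puyri
xkbh
jpk
dkfq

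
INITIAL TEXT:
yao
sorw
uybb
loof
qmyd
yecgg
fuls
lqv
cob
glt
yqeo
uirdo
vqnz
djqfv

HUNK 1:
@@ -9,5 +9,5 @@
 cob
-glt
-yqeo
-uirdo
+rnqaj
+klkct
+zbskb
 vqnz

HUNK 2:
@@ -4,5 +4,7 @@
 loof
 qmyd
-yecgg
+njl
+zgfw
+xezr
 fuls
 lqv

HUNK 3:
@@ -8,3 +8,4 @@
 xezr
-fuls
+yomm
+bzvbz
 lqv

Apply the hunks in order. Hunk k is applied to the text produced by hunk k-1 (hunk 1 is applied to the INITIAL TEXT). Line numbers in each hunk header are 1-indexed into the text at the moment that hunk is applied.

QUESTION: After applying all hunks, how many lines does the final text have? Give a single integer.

Answer: 17

Derivation:
Hunk 1: at line 9 remove [glt,yqeo,uirdo] add [rnqaj,klkct,zbskb] -> 14 lines: yao sorw uybb loof qmyd yecgg fuls lqv cob rnqaj klkct zbskb vqnz djqfv
Hunk 2: at line 4 remove [yecgg] add [njl,zgfw,xezr] -> 16 lines: yao sorw uybb loof qmyd njl zgfw xezr fuls lqv cob rnqaj klkct zbskb vqnz djqfv
Hunk 3: at line 8 remove [fuls] add [yomm,bzvbz] -> 17 lines: yao sorw uybb loof qmyd njl zgfw xezr yomm bzvbz lqv cob rnqaj klkct zbskb vqnz djqfv
Final line count: 17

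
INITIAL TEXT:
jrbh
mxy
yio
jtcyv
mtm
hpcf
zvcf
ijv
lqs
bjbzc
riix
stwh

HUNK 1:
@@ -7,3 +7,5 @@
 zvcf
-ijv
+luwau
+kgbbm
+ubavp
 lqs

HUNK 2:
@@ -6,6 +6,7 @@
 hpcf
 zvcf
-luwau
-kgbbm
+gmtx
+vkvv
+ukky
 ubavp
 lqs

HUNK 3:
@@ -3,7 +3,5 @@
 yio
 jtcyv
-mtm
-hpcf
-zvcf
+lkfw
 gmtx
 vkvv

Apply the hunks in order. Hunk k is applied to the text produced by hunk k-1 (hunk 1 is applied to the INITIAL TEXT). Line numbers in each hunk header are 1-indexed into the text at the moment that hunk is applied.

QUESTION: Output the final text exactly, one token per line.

Answer: jrbh
mxy
yio
jtcyv
lkfw
gmtx
vkvv
ukky
ubavp
lqs
bjbzc
riix
stwh

Derivation:
Hunk 1: at line 7 remove [ijv] add [luwau,kgbbm,ubavp] -> 14 lines: jrbh mxy yio jtcyv mtm hpcf zvcf luwau kgbbm ubavp lqs bjbzc riix stwh
Hunk 2: at line 6 remove [luwau,kgbbm] add [gmtx,vkvv,ukky] -> 15 lines: jrbh mxy yio jtcyv mtm hpcf zvcf gmtx vkvv ukky ubavp lqs bjbzc riix stwh
Hunk 3: at line 3 remove [mtm,hpcf,zvcf] add [lkfw] -> 13 lines: jrbh mxy yio jtcyv lkfw gmtx vkvv ukky ubavp lqs bjbzc riix stwh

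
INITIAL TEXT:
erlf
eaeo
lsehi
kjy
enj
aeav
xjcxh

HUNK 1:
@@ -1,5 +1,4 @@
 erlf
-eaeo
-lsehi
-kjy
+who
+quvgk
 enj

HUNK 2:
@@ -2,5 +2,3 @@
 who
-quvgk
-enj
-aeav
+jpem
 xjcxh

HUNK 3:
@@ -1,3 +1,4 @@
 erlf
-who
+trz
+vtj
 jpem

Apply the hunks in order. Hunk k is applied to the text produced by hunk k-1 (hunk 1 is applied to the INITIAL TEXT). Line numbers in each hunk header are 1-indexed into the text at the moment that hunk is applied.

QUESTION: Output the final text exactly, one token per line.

Hunk 1: at line 1 remove [eaeo,lsehi,kjy] add [who,quvgk] -> 6 lines: erlf who quvgk enj aeav xjcxh
Hunk 2: at line 2 remove [quvgk,enj,aeav] add [jpem] -> 4 lines: erlf who jpem xjcxh
Hunk 3: at line 1 remove [who] add [trz,vtj] -> 5 lines: erlf trz vtj jpem xjcxh

Answer: erlf
trz
vtj
jpem
xjcxh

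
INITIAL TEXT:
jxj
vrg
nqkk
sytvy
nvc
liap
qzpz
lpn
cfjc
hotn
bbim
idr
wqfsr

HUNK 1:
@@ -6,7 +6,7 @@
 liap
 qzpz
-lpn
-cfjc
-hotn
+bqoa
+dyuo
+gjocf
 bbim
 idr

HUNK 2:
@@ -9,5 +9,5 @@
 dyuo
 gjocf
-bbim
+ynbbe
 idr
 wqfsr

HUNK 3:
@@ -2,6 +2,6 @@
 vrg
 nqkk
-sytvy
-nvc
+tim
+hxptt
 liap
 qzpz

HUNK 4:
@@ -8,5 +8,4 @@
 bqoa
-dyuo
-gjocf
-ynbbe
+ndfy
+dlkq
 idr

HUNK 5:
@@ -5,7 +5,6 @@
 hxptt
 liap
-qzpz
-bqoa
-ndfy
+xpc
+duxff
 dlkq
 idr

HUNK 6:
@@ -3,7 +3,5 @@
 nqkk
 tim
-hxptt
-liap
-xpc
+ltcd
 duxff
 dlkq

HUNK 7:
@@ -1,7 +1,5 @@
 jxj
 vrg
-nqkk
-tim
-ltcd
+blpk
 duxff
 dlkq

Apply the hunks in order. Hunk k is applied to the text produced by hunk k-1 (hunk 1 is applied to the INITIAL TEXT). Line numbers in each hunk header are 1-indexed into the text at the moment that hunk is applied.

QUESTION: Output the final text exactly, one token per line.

Answer: jxj
vrg
blpk
duxff
dlkq
idr
wqfsr

Derivation:
Hunk 1: at line 6 remove [lpn,cfjc,hotn] add [bqoa,dyuo,gjocf] -> 13 lines: jxj vrg nqkk sytvy nvc liap qzpz bqoa dyuo gjocf bbim idr wqfsr
Hunk 2: at line 9 remove [bbim] add [ynbbe] -> 13 lines: jxj vrg nqkk sytvy nvc liap qzpz bqoa dyuo gjocf ynbbe idr wqfsr
Hunk 3: at line 2 remove [sytvy,nvc] add [tim,hxptt] -> 13 lines: jxj vrg nqkk tim hxptt liap qzpz bqoa dyuo gjocf ynbbe idr wqfsr
Hunk 4: at line 8 remove [dyuo,gjocf,ynbbe] add [ndfy,dlkq] -> 12 lines: jxj vrg nqkk tim hxptt liap qzpz bqoa ndfy dlkq idr wqfsr
Hunk 5: at line 5 remove [qzpz,bqoa,ndfy] add [xpc,duxff] -> 11 lines: jxj vrg nqkk tim hxptt liap xpc duxff dlkq idr wqfsr
Hunk 6: at line 3 remove [hxptt,liap,xpc] add [ltcd] -> 9 lines: jxj vrg nqkk tim ltcd duxff dlkq idr wqfsr
Hunk 7: at line 1 remove [nqkk,tim,ltcd] add [blpk] -> 7 lines: jxj vrg blpk duxff dlkq idr wqfsr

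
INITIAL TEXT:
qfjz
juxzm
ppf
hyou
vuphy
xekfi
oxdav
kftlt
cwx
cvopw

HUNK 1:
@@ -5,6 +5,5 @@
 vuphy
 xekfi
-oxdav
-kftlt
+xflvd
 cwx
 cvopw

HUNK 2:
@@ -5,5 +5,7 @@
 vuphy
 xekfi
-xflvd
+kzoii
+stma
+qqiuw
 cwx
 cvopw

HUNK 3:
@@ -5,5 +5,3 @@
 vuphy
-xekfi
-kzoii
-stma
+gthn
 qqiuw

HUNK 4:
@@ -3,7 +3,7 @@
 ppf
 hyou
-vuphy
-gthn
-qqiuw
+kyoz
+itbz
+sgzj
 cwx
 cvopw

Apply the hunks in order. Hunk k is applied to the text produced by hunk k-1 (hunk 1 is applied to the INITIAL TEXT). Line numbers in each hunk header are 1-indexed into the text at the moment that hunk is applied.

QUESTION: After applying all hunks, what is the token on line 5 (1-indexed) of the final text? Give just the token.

Hunk 1: at line 5 remove [oxdav,kftlt] add [xflvd] -> 9 lines: qfjz juxzm ppf hyou vuphy xekfi xflvd cwx cvopw
Hunk 2: at line 5 remove [xflvd] add [kzoii,stma,qqiuw] -> 11 lines: qfjz juxzm ppf hyou vuphy xekfi kzoii stma qqiuw cwx cvopw
Hunk 3: at line 5 remove [xekfi,kzoii,stma] add [gthn] -> 9 lines: qfjz juxzm ppf hyou vuphy gthn qqiuw cwx cvopw
Hunk 4: at line 3 remove [vuphy,gthn,qqiuw] add [kyoz,itbz,sgzj] -> 9 lines: qfjz juxzm ppf hyou kyoz itbz sgzj cwx cvopw
Final line 5: kyoz

Answer: kyoz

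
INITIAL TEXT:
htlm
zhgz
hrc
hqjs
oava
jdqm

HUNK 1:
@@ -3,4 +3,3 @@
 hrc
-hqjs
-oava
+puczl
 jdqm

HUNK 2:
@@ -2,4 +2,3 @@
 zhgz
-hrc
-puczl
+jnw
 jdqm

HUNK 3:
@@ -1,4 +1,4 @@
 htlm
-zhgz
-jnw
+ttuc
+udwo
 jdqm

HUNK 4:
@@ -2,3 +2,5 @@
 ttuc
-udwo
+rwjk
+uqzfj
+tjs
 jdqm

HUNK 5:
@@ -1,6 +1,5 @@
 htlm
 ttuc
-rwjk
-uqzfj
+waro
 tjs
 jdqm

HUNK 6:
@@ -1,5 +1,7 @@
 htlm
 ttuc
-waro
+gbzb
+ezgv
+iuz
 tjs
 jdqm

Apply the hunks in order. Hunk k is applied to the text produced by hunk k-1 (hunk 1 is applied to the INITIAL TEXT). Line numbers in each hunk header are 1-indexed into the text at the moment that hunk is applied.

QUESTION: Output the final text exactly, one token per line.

Answer: htlm
ttuc
gbzb
ezgv
iuz
tjs
jdqm

Derivation:
Hunk 1: at line 3 remove [hqjs,oava] add [puczl] -> 5 lines: htlm zhgz hrc puczl jdqm
Hunk 2: at line 2 remove [hrc,puczl] add [jnw] -> 4 lines: htlm zhgz jnw jdqm
Hunk 3: at line 1 remove [zhgz,jnw] add [ttuc,udwo] -> 4 lines: htlm ttuc udwo jdqm
Hunk 4: at line 2 remove [udwo] add [rwjk,uqzfj,tjs] -> 6 lines: htlm ttuc rwjk uqzfj tjs jdqm
Hunk 5: at line 1 remove [rwjk,uqzfj] add [waro] -> 5 lines: htlm ttuc waro tjs jdqm
Hunk 6: at line 1 remove [waro] add [gbzb,ezgv,iuz] -> 7 lines: htlm ttuc gbzb ezgv iuz tjs jdqm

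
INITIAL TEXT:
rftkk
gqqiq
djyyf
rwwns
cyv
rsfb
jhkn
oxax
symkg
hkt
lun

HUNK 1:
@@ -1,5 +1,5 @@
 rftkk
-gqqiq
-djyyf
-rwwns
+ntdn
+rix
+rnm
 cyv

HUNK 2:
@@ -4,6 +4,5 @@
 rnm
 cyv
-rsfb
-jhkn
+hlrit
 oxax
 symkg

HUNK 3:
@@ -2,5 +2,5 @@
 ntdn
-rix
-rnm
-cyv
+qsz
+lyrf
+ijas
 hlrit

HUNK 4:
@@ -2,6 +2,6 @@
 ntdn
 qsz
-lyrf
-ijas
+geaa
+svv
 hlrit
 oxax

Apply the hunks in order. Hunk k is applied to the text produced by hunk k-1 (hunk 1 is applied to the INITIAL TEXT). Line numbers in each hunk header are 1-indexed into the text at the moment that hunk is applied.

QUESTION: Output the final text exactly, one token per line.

Answer: rftkk
ntdn
qsz
geaa
svv
hlrit
oxax
symkg
hkt
lun

Derivation:
Hunk 1: at line 1 remove [gqqiq,djyyf,rwwns] add [ntdn,rix,rnm] -> 11 lines: rftkk ntdn rix rnm cyv rsfb jhkn oxax symkg hkt lun
Hunk 2: at line 4 remove [rsfb,jhkn] add [hlrit] -> 10 lines: rftkk ntdn rix rnm cyv hlrit oxax symkg hkt lun
Hunk 3: at line 2 remove [rix,rnm,cyv] add [qsz,lyrf,ijas] -> 10 lines: rftkk ntdn qsz lyrf ijas hlrit oxax symkg hkt lun
Hunk 4: at line 2 remove [lyrf,ijas] add [geaa,svv] -> 10 lines: rftkk ntdn qsz geaa svv hlrit oxax symkg hkt lun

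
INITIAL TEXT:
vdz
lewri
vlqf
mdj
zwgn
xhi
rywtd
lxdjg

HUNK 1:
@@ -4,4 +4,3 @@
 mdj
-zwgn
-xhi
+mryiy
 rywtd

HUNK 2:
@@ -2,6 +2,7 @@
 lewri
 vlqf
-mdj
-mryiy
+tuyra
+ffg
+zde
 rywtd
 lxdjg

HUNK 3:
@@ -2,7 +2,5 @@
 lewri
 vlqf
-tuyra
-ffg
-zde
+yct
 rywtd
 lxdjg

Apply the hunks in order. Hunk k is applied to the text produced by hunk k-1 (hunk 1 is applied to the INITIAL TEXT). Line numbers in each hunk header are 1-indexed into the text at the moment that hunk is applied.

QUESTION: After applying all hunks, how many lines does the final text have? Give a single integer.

Hunk 1: at line 4 remove [zwgn,xhi] add [mryiy] -> 7 lines: vdz lewri vlqf mdj mryiy rywtd lxdjg
Hunk 2: at line 2 remove [mdj,mryiy] add [tuyra,ffg,zde] -> 8 lines: vdz lewri vlqf tuyra ffg zde rywtd lxdjg
Hunk 3: at line 2 remove [tuyra,ffg,zde] add [yct] -> 6 lines: vdz lewri vlqf yct rywtd lxdjg
Final line count: 6

Answer: 6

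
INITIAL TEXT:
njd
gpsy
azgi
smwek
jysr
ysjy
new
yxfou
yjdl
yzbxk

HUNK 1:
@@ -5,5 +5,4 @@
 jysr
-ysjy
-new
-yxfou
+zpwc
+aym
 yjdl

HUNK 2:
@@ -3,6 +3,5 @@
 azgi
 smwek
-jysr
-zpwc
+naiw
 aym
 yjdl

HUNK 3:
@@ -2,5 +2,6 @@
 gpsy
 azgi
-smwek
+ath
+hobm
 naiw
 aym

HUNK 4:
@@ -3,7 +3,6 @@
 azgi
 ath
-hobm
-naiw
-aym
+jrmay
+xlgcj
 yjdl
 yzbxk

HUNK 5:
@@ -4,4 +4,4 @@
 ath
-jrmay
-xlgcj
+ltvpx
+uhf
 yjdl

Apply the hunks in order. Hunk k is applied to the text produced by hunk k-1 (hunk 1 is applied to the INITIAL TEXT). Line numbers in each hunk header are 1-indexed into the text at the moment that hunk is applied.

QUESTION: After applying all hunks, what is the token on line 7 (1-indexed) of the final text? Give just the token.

Answer: yjdl

Derivation:
Hunk 1: at line 5 remove [ysjy,new,yxfou] add [zpwc,aym] -> 9 lines: njd gpsy azgi smwek jysr zpwc aym yjdl yzbxk
Hunk 2: at line 3 remove [jysr,zpwc] add [naiw] -> 8 lines: njd gpsy azgi smwek naiw aym yjdl yzbxk
Hunk 3: at line 2 remove [smwek] add [ath,hobm] -> 9 lines: njd gpsy azgi ath hobm naiw aym yjdl yzbxk
Hunk 4: at line 3 remove [hobm,naiw,aym] add [jrmay,xlgcj] -> 8 lines: njd gpsy azgi ath jrmay xlgcj yjdl yzbxk
Hunk 5: at line 4 remove [jrmay,xlgcj] add [ltvpx,uhf] -> 8 lines: njd gpsy azgi ath ltvpx uhf yjdl yzbxk
Final line 7: yjdl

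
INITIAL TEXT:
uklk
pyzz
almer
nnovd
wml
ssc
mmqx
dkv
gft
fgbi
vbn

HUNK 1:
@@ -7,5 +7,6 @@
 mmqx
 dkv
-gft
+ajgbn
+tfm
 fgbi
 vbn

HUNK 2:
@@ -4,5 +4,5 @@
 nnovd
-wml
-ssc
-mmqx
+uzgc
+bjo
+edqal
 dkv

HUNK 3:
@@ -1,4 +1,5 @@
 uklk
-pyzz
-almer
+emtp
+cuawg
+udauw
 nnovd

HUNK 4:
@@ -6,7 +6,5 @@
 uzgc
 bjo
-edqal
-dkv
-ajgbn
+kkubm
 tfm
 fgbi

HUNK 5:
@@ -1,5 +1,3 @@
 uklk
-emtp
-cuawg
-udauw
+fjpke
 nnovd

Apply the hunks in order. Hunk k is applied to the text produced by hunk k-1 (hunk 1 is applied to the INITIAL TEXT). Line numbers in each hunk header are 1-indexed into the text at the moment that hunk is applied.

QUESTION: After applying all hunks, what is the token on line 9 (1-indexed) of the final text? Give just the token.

Answer: vbn

Derivation:
Hunk 1: at line 7 remove [gft] add [ajgbn,tfm] -> 12 lines: uklk pyzz almer nnovd wml ssc mmqx dkv ajgbn tfm fgbi vbn
Hunk 2: at line 4 remove [wml,ssc,mmqx] add [uzgc,bjo,edqal] -> 12 lines: uklk pyzz almer nnovd uzgc bjo edqal dkv ajgbn tfm fgbi vbn
Hunk 3: at line 1 remove [pyzz,almer] add [emtp,cuawg,udauw] -> 13 lines: uklk emtp cuawg udauw nnovd uzgc bjo edqal dkv ajgbn tfm fgbi vbn
Hunk 4: at line 6 remove [edqal,dkv,ajgbn] add [kkubm] -> 11 lines: uklk emtp cuawg udauw nnovd uzgc bjo kkubm tfm fgbi vbn
Hunk 5: at line 1 remove [emtp,cuawg,udauw] add [fjpke] -> 9 lines: uklk fjpke nnovd uzgc bjo kkubm tfm fgbi vbn
Final line 9: vbn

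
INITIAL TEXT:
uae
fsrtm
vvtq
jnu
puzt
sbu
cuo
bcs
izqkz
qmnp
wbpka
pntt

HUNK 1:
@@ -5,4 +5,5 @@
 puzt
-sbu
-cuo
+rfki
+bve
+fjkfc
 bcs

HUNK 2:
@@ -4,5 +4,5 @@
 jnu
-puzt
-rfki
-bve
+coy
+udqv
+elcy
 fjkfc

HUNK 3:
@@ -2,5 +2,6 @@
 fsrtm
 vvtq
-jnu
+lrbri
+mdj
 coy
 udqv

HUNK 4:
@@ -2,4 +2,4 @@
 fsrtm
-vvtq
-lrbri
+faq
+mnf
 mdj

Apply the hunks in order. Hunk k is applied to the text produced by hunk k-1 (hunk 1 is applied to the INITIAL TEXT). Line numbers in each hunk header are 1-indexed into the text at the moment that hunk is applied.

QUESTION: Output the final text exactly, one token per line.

Answer: uae
fsrtm
faq
mnf
mdj
coy
udqv
elcy
fjkfc
bcs
izqkz
qmnp
wbpka
pntt

Derivation:
Hunk 1: at line 5 remove [sbu,cuo] add [rfki,bve,fjkfc] -> 13 lines: uae fsrtm vvtq jnu puzt rfki bve fjkfc bcs izqkz qmnp wbpka pntt
Hunk 2: at line 4 remove [puzt,rfki,bve] add [coy,udqv,elcy] -> 13 lines: uae fsrtm vvtq jnu coy udqv elcy fjkfc bcs izqkz qmnp wbpka pntt
Hunk 3: at line 2 remove [jnu] add [lrbri,mdj] -> 14 lines: uae fsrtm vvtq lrbri mdj coy udqv elcy fjkfc bcs izqkz qmnp wbpka pntt
Hunk 4: at line 2 remove [vvtq,lrbri] add [faq,mnf] -> 14 lines: uae fsrtm faq mnf mdj coy udqv elcy fjkfc bcs izqkz qmnp wbpka pntt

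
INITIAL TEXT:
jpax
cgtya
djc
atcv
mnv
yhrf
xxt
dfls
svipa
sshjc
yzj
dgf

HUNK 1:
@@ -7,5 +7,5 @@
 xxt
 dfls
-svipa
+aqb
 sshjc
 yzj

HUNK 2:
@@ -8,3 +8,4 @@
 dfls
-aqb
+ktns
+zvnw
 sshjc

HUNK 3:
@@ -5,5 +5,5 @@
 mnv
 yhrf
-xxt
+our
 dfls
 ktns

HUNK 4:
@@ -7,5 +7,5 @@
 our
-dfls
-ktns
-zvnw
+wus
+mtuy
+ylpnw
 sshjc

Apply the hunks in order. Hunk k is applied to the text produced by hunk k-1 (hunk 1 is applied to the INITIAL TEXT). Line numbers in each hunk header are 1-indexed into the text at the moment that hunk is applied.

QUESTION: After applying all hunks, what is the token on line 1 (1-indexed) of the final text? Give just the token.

Hunk 1: at line 7 remove [svipa] add [aqb] -> 12 lines: jpax cgtya djc atcv mnv yhrf xxt dfls aqb sshjc yzj dgf
Hunk 2: at line 8 remove [aqb] add [ktns,zvnw] -> 13 lines: jpax cgtya djc atcv mnv yhrf xxt dfls ktns zvnw sshjc yzj dgf
Hunk 3: at line 5 remove [xxt] add [our] -> 13 lines: jpax cgtya djc atcv mnv yhrf our dfls ktns zvnw sshjc yzj dgf
Hunk 4: at line 7 remove [dfls,ktns,zvnw] add [wus,mtuy,ylpnw] -> 13 lines: jpax cgtya djc atcv mnv yhrf our wus mtuy ylpnw sshjc yzj dgf
Final line 1: jpax

Answer: jpax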